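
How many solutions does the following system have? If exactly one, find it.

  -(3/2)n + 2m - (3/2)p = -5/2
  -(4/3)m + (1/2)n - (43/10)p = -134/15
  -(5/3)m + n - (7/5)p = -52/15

Row-reduce:
R1 ← R1 / (2).
R2 ← R2 + 4/3·R1.
R3 ← R3 + 5/3·R1.
R2 ← R2 / (-1/2).
R1 ← R1 + 3/4·R2.
R3 ← R3 + 1/4·R2.
Row 3 reduces to 0 = -1/4, a contradiction. The system is inconsistent.

no solution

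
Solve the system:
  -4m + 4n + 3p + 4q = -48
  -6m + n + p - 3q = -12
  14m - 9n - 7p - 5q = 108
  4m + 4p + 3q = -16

infinitely many solutions

Row-reduce:
R1 ← R1 / (-4).
R2 ← R2 + 6·R1.
R3 ← R3 − 14·R1.
R4 ← R4 − 4·R1.
R2 ← R2 / (-5).
R1 ← R1 + 1·R2.
R3 ← R3 − 5·R2.
R4 ← R4 − 4·R2.
Swap R3 and R4.
R3 ← R3 / (21/5).
R1 ← R1 + 1/20·R3.
R2 ← R2 − 7/10·R3.
Rank is 3 with 4 unknowns, leaving q free.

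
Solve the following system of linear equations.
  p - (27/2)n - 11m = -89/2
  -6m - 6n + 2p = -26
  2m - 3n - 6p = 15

Row-reduce:
R1 ← R1 / (-11).
R2 ← R2 + 6·R1.
R3 ← R3 − 2·R1.
R2 ← R2 / (15/11).
R1 ← R1 − 27/22·R2.
R3 ← R3 + 60/11·R2.
Rank is 2 with 3 unknowns, leaving p free.

infinitely many solutions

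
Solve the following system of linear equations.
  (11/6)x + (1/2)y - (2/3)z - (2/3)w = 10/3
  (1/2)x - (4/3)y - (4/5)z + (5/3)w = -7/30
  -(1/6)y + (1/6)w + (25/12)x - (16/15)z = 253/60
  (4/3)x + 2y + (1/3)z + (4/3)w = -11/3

no solution

Row-reduce:
R1 ← R1 / (11/6).
R2 ← R2 − 1/2·R1.
R3 ← R3 − 25/12·R1.
R4 ← R4 − 4/3·R1.
R2 ← R2 / (-97/66).
R1 ← R1 − 3/11·R2.
R3 ← R3 + 97/132·R2.
R4 ← R4 − 18/11·R2.
Swap R3 and R4.
R3 ← R3 / (63/485).
R1 ← R1 + 232/485·R3.
R2 ← R2 − 204/485·R3.
Row 4 reduces to 0 = 1, a contradiction. The system is inconsistent.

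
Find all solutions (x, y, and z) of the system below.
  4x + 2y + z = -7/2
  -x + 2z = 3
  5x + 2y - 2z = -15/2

Row-reduce the augmented matrix:
R1 ← R1 / (4).
R2 ← R2 + 1·R1.
R3 ← R3 − 5·R1.
R2 ← R2 / (1/2).
R1 ← R1 − 1/2·R2.
R3 ← R3 + 1/2·R2.
R3 ← R3 / (-1).
R1 ← R1 + 2·R3.
R2 ← R2 − 9/2·R3.
Reading off the reduced rows gives x = -1, y = -1/4, z = 1.

x = -1, y = -1/4, z = 1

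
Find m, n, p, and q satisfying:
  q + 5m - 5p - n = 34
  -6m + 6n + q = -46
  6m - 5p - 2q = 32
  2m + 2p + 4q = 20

Row-reduce the augmented matrix:
R1 ← R1 / (5).
R2 ← R2 + 6·R1.
R3 ← R3 − 6·R1.
R4 ← R4 − 2·R1.
R2 ← R2 / (24/5).
R1 ← R1 + 1/5·R2.
R3 ← R3 − 6/5·R2.
R4 ← R4 − 2/5·R2.
R3 ← R3 / (5/2).
R1 ← R1 + 5/4·R3.
R2 ← R2 + 5/4·R3.
R4 ← R4 − 9/2·R3.
R4 ← R4 / (61/6).
R1 ← R1 + 19/12·R4.
R2 ← R2 + 17/12·R4.
R3 ← R3 + 3/2·R4.
Reading off the reduced rows gives m = 6, n = -2, p = 0, q = 2.

m = 6, n = -2, p = 0, q = 2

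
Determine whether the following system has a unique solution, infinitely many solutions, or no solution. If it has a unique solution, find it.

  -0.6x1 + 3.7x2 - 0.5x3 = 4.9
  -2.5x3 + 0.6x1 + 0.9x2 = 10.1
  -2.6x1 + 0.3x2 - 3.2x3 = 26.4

Row-reduce the augmented matrix:
R1 ← R1 / (-3/5).
R2 ← R2 − 3/5·R1.
R3 ← R3 + 13/5·R1.
R2 ← R2 / (23/5).
R1 ← R1 + 37/6·R2.
R3 ← R3 + 236/15·R2.
R3 ← R3 / (-7793/690).
R1 ← R1 + 220/69·R3.
R2 ← R2 + 15/23·R3.
Reading off the reduced rows gives x1 = -4, x2 = 0, x3 = -5.

x1 = -4, x2 = 0, x3 = -5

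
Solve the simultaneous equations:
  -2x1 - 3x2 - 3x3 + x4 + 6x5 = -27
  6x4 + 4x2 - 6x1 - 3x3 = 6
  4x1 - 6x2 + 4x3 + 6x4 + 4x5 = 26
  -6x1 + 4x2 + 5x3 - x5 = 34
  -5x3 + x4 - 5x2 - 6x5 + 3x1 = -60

x1 = 3, x2 = 6, x3 = 6, x4 = 3, x5 = 2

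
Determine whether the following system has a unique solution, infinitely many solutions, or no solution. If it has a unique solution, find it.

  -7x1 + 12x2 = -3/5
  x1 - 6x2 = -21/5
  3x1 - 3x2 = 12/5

Row-reduce the augmented matrix:
R1 ← R1 / (-7).
R2 ← R2 − 1·R1.
R3 ← R3 − 3·R1.
R2 ← R2 / (-30/7).
R1 ← R1 + 12/7·R2.
R3 ← R3 − 15/7·R2.
R3 reduces to 0 = 0, so the extra equation is consistent.
Reading off the reduced rows gives x1 = 9/5, x2 = 1.

x1 = 9/5, x2 = 1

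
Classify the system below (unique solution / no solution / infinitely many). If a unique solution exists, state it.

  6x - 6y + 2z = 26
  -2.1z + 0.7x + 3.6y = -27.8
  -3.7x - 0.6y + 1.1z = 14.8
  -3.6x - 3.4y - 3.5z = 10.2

Row-reduce the augmented matrix:
R1 ← R1 / (6).
R2 ← R2 − 7/10·R1.
R3 ← R3 + 37/10·R1.
R4 ← R4 + 18/5·R1.
R2 ← R2 / (43/10).
R1 ← R1 + 1·R2.
R3 ← R3 + 43/10·R2.
R4 ← R4 + 7·R2.
Swap R3 and R4.
R3 ← R3 / (-7867/1290).
R1 ← R1 + 9/43·R3.
R2 ← R2 + 70/129·R3.
R4 reduces to 0 = 0, so the extra equation is consistent.
Reading off the reduced rows gives x = -2, y = -5, z = 4.

x = -2, y = -5, z = 4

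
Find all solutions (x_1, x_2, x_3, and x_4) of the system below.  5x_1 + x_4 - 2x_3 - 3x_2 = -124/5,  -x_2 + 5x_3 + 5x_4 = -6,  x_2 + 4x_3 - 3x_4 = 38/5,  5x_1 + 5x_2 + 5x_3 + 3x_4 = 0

Row-reduce the augmented matrix:
R1 ← R1 / (5).
R4 ← R4 − 5·R1.
R2 ← R2 / (-1).
R1 ← R1 + 3/5·R2.
R3 ← R3 − 1·R2.
R4 ← R4 − 8·R2.
R3 ← R3 / (9).
R1 ← R1 + 17/5·R3.
R2 ← R2 + 5·R3.
R4 ← R4 − 47·R3.
R4 ← R4 / (284/9).
R1 ← R1 + 92/45·R4.
R2 ← R2 + 35/9·R4.
R3 ← R3 − 2/9·R4.
Reading off the reduced rows gives x_1 = -14/5, x_2 = 3, x_3 = 2/5, x_4 = -1.

x_1 = -14/5, x_2 = 3, x_3 = 2/5, x_4 = -1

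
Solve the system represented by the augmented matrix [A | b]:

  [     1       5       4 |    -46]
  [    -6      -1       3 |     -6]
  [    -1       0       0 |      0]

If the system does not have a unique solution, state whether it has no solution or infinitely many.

x_1 = 0, x_2 = -6, x_3 = -4

Row-reduce the augmented matrix:
R2 ← R2 + 6·R1.
R3 ← R3 + 1·R1.
R2 ← R2 / (29).
R1 ← R1 − 5·R2.
R3 ← R3 − 5·R2.
R3 ← R3 / (-19/29).
R1 ← R1 + 19/29·R3.
R2 ← R2 − 27/29·R3.
Reading off the reduced rows gives x_1 = 0, x_2 = -6, x_3 = -4.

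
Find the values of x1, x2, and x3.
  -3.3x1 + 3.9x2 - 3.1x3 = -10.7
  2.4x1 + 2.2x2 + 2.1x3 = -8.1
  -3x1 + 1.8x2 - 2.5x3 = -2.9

x1 = -5, x2 = -3, x3 = 5

Row-reduce the augmented matrix:
R1 ← R1 / (-33/10).
R2 ← R2 − 12/5·R1.
R3 ← R3 + 3·R1.
R2 ← R2 / (277/55).
R1 ← R1 + 13/11·R2.
R3 ← R3 + 96/55·R2.
R3 ← R3 / (733/2770).
R1 ← R1 − 1501/1662·R3.
R2 ← R2 + 17/554·R3.
Reading off the reduced rows gives x1 = -5, x2 = -3, x3 = 5.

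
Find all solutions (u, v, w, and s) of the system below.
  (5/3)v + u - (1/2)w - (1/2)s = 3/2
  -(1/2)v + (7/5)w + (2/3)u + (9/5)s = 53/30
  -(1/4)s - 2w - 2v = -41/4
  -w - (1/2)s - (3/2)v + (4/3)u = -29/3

Row-reduce the augmented matrix:
R2 ← R2 − 2/3·R1.
R4 ← R4 − 4/3·R1.
R2 ← R2 / (-29/18).
R1 ← R1 − 5/3·R2.
R3 ← R3 + 2·R2.
R4 ← R4 + 67/18·R2.
R3 ← R3 / (-602/145).
R1 ← R1 − 75/58·R3.
R2 ← R2 + 156/145·R3.
R4 ← R4 + 629/145·R3.
R4 ← R4 / (-4175/2408).
R1 ← R1 − 3873/4816·R4.
R2 ← R2 + 345/602·R4.
R3 ← R3 − 1681/2408·R4.
Reading off the reduced rows gives u = -2, v = 3, w = 2, s = 1.

u = -2, v = 3, w = 2, s = 1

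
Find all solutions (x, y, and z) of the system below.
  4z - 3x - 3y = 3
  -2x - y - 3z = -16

infinitely many solutions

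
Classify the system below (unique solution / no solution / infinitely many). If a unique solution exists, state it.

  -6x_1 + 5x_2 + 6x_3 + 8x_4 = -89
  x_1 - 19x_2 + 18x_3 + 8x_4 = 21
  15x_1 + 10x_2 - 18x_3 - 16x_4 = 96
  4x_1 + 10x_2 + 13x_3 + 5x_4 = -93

x_1 = 2, x_2 = -5, x_3 = -2, x_4 = -5

Row-reduce the augmented matrix:
R1 ← R1 / (-6).
R2 ← R2 − 1·R1.
R3 ← R3 − 15·R1.
R4 ← R4 − 4·R1.
R2 ← R2 / (-109/6).
R1 ← R1 + 5/6·R2.
R3 ← R3 − 45/2·R2.
R4 ← R4 − 40/3·R2.
R3 ← R3 / (2238/109).
R1 ← R1 + 204/109·R3.
R2 ← R2 + 114/109·R3.
R4 ← R4 − 3373/109·R3.
R4 ← R4 / (-7013/1119).
R1 ← R1 + 128/373·R4.
R2 ← R2 − 104/373·R4.
R3 ← R3 − 848/1119·R4.
Reading off the reduced rows gives x_1 = 2, x_2 = -5, x_3 = -2, x_4 = -5.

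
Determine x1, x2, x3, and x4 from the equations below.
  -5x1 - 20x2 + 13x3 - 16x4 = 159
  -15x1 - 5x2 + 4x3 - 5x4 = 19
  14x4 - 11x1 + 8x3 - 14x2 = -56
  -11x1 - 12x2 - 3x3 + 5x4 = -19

Row-reduce the augmented matrix:
R1 ← R1 / (-5).
R2 ← R2 + 15·R1.
R3 ← R3 + 11·R1.
R4 ← R4 + 11·R1.
R2 ← R2 / (55).
R1 ← R1 − 4·R2.
R3 ← R3 − 30·R2.
R4 ← R4 − 32·R2.
R3 ← R3 / (-83/55).
R1 ← R1 + 3/55·R3.
R2 ← R2 + 7/11·R3.
R4 ← R4 + 618/55·R3.
R4 ← R4 / (-73253/415).
R1 ← R1 + 356/415·R4.
R2 ← R2 + 4181/415·R4.
R3 ← R3 + 1416/83·R4.
Reading off the reduced rows gives x1 = 2, x2 = -3, x3 = 1, x4 = -6.

x1 = 2, x2 = -3, x3 = 1, x4 = -6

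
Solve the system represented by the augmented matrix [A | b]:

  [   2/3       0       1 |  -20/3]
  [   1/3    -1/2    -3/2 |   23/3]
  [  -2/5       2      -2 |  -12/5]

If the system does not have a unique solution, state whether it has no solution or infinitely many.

x_1 = -4, x_2 = -6, x_3 = -4

Row-reduce the augmented matrix:
R1 ← R1 / (2/3).
R2 ← R2 − 1/3·R1.
R3 ← R3 + 2/5·R1.
R2 ← R2 / (-1/2).
R3 ← R3 − 2·R2.
R3 ← R3 / (-47/5).
R1 ← R1 − 3/2·R3.
R2 ← R2 − 4·R3.
Reading off the reduced rows gives x_1 = -4, x_2 = -6, x_3 = -4.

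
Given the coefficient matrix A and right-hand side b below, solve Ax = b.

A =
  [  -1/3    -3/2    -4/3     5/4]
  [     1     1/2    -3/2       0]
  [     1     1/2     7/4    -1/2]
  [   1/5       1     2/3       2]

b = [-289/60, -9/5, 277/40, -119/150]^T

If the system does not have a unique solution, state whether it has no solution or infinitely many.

x_1 = 11/5, x_2 = -1/2, x_3 = 5/2, x_4 = -6/5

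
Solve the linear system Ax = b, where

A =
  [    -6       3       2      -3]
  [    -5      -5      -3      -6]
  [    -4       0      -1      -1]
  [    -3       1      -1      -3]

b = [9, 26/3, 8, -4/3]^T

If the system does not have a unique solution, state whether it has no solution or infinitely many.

x_1 = -3, x_2 = -7/3, x_3 = 2, x_4 = 2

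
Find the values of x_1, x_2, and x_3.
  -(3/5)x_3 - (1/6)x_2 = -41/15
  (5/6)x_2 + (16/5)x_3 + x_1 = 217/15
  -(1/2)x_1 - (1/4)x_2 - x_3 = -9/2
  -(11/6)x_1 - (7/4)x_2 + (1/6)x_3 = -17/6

x_1 = 0, x_2 = 2, x_3 = 4

Row-reduce the augmented matrix:
Swap R1 and R2.
R3 ← R3 + 1/2·R1.
R4 ← R4 + 11/6·R1.
R2 ← R2 / (-1/6).
R1 ← R1 − 5/6·R2.
R3 ← R3 − 1/6·R2.
R4 ← R4 + 2/9·R2.
Swap R3 and R4.
R3 ← R3 / (41/6).
R1 ← R1 − 1/5·R3.
R2 ← R2 − 18/5·R3.
R4 reduces to 0 = 0, so the extra equation is consistent.
Reading off the reduced rows gives x_1 = 0, x_2 = 2, x_3 = 4.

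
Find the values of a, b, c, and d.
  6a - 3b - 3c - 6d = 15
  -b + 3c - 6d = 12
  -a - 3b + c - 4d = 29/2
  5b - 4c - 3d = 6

a = -3/2, b = -3/2, c = -3/2, d = -5/2

Row-reduce the augmented matrix:
R1 ← R1 / (6).
R3 ← R3 + 1·R1.
R2 ← R2 / (-1).
R1 ← R1 + 1/2·R2.
R3 ← R3 + 7/2·R2.
R4 ← R4 − 5·R2.
R3 ← R3 / (-10).
R1 ← R1 + 2·R3.
R2 ← R2 + 3·R3.
R4 ← R4 − 11·R3.
R4 ← R4 / (-77/5).
R1 ← R1 + 6/5·R4.
R2 ← R2 − 6/5·R4.
R3 ← R3 + 8/5·R4.
Reading off the reduced rows gives a = -3/2, b = -3/2, c = -3/2, d = -5/2.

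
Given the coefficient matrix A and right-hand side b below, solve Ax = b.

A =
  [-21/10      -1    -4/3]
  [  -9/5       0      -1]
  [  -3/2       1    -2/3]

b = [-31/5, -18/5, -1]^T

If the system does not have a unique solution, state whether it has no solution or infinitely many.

infinitely many solutions

Row-reduce:
R1 ← R1 / (-21/10).
R2 ← R2 + 9/5·R1.
R3 ← R3 + 3/2·R1.
R2 ← R2 / (6/7).
R1 ← R1 − 10/21·R2.
R3 ← R3 − 12/7·R2.
Rank is 2 with 3 unknowns, leaving x_3 free.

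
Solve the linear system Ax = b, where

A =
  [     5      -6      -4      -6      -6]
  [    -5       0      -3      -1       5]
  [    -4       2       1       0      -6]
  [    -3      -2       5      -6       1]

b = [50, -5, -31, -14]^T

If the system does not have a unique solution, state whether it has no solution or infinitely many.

Row-reduce:
R1 ← R1 / (5).
R2 ← R2 + 5·R1.
R3 ← R3 + 4·R1.
R4 ← R4 + 3·R1.
R2 ← R2 / (-6).
R1 ← R1 + 6/5·R2.
R3 ← R3 + 14/5·R2.
R4 ← R4 + 28/5·R2.
R3 ← R3 / (16/15).
R1 ← R1 − 3/5·R3.
R2 ← R2 − 7/6·R3.
R4 ← R4 − 137/15·R3.
R4 ← R4 / (161/16).
R1 ← R1 − 17/16·R4.
R2 ← R2 − 91/32·R4.
R3 ← R3 + 23/16·R4.
Rank is 4 with 5 unknowns, leaving x_5 free.

infinitely many solutions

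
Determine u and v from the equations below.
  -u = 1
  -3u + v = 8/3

u = -1, v = -1/3

Row-reduce the augmented matrix:
R1 ← R1 / (-1).
R2 ← R2 + 3·R1.
Reading off the reduced rows gives u = -1, v = -1/3.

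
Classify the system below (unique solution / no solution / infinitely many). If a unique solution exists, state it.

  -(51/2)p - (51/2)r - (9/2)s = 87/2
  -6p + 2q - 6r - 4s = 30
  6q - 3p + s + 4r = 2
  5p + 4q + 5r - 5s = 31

Row-reduce:
R1 ← R1 / (-51/2).
R2 ← R2 + 6·R1.
R3 ← R3 + 3·R1.
R4 ← R4 − 5·R1.
R2 ← R2 / (2).
R3 ← R3 − 6·R2.
R4 ← R4 − 4·R2.
R3 ← R3 / (7).
R1 ← R1 − 1·R3.
Rank is 3 with 4 unknowns, leaving s free.

infinitely many solutions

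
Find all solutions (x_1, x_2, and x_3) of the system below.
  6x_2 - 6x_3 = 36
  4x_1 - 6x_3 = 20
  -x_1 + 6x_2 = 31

x_1 = 5, x_2 = 6, x_3 = 0

Row-reduce the augmented matrix:
Swap R1 and R2.
R1 ← R1 / (4).
R3 ← R3 + 1·R1.
R2 ← R2 / (6).
R3 ← R3 − 6·R2.
R3 ← R3 / (9/2).
R1 ← R1 + 3/2·R3.
R2 ← R2 + 1·R3.
Reading off the reduced rows gives x_1 = 5, x_2 = 6, x_3 = 0.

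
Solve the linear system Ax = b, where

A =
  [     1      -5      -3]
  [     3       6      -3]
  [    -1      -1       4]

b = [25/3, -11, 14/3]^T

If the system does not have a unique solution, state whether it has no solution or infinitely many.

x_1 = 4/3, x_2 = -2, x_3 = 1

Row-reduce the augmented matrix:
R2 ← R2 − 3·R1.
R3 ← R3 + 1·R1.
R2 ← R2 / (21).
R1 ← R1 + 5·R2.
R3 ← R3 + 6·R2.
R3 ← R3 / (19/7).
R1 ← R1 + 11/7·R3.
R2 ← R2 − 2/7·R3.
Reading off the reduced rows gives x_1 = 4/3, x_2 = -2, x_3 = 1.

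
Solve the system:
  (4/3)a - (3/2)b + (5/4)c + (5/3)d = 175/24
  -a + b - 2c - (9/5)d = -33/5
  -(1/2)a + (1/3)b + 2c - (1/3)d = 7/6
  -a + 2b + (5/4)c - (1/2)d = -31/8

Row-reduce the augmented matrix:
R1 ← R1 / (4/3).
R2 ← R2 + 1·R1.
R3 ← R3 + 1/2·R1.
R4 ← R4 + 1·R1.
R2 ← R2 / (-1/8).
R1 ← R1 + 9/8·R2.
R3 ← R3 + 11/48·R2.
R4 ← R4 − 7/8·R2.
R3 ← R3 / (53/12).
R1 ← R1 − 21/2·R3.
R2 ← R2 − 17/2·R3.
R4 ← R4 + 21/4·R3.
R4 ← R4 / (-412/265).
R1 ← R1 − 824/265·R4.
R2 ← R2 − 503/265·R4.
R3 ← R3 − 78/265·R4.
Reading off the reduced rows gives a = 3, b = -3/2, c = 3/2, d = -1/2.

a = 3, b = -3/2, c = 3/2, d = -1/2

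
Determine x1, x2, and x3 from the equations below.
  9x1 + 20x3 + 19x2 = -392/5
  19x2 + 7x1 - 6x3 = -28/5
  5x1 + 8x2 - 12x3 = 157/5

Row-reduce the augmented matrix:
R1 ← R1 / (9).
R2 ← R2 − 7·R1.
R3 ← R3 − 5·R1.
R2 ← R2 / (38/9).
R1 ← R1 − 19/9·R2.
R3 ← R3 + 23/9·R2.
R3 ← R3 / (-687/19).
R1 ← R1 − 13·R3.
R2 ← R2 + 97/19·R3.
Reading off the reduced rows gives x1 = 13/5, x2 = -11/5, x3 = -3.

x1 = 13/5, x2 = -11/5, x3 = -3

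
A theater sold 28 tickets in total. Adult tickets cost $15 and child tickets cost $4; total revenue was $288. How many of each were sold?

adult tickets: 16, child tickets: 12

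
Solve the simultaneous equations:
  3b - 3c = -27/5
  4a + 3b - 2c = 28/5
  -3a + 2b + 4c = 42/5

Row-reduce the augmented matrix:
Swap R1 and R2.
R1 ← R1 / (4).
R3 ← R3 + 3·R1.
R2 ← R2 / (3).
R1 ← R1 − 3/4·R2.
R3 ← R3 − 17/4·R2.
R3 ← R3 / (27/4).
R1 ← R1 − 1/4·R3.
R2 ← R2 + 1·R3.
Reading off the reduced rows gives a = 2, b = 6/5, c = 3.

a = 2, b = 6/5, c = 3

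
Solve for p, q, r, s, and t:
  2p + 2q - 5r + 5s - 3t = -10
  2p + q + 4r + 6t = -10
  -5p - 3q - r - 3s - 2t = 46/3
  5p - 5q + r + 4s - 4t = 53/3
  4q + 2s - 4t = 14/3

p = -2, q = -2, r = 3, s = 1, t = -8/3

Row-reduce the augmented matrix:
R1 ← R1 / (2).
R2 ← R2 − 2·R1.
R3 ← R3 + 5·R1.
R4 ← R4 − 5·R1.
R2 ← R2 / (-1).
R1 ← R1 − 1·R2.
R3 ← R3 − 2·R2.
R4 ← R4 + 10·R2.
R5 ← R5 − 4·R2.
R3 ← R3 / (9/2).
R1 ← R1 − 13/2·R3.
R2 ← R2 + 9·R3.
R4 ← R4 + 153/2·R3.
R5 ← R5 − 36·R3.
R4 ← R4 / (33).
R1 ← R1 + 16/9·R4.
R2 ← R2 − 4·R4.
R3 ← R3 + 1/9·R4.
R5 ← R5 + 14·R4.
R5 ← R5 / (-376/33).
R1 ← R1 + 491/297·R5.
R2 ← R2 − 32/33·R5.
R3 ← R3 − 619/297·R5.
R4 ← R4 − 58/33·R5.
Reading off the reduced rows gives p = -2, q = -2, r = 3, s = 1, t = -8/3.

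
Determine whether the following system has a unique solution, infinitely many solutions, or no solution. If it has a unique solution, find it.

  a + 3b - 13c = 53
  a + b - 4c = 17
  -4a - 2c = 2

Row-reduce:
R2 ← R2 − 1·R1.
R3 ← R3 + 4·R1.
R2 ← R2 / (-2).
R1 ← R1 − 3·R2.
R3 ← R3 − 12·R2.
Row 3 reduces to 0 = -2, a contradiction. The system is inconsistent.

no solution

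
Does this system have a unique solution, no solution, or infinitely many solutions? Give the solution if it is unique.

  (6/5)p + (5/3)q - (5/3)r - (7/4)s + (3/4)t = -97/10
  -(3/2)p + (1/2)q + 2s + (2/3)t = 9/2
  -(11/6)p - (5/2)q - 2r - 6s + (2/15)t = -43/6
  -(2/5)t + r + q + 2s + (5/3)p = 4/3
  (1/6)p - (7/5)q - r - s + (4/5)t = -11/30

infinitely many solutions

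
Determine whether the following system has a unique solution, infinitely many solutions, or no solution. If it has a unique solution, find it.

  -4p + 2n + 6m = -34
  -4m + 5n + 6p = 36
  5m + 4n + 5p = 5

m = -3, n = 0, p = 4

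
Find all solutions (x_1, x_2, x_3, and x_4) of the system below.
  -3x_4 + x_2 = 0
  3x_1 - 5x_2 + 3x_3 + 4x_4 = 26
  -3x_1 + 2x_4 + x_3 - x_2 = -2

infinitely many solutions

Row-reduce:
Swap R1 and R2.
R1 ← R1 / (3).
R3 ← R3 + 3·R1.
R1 ← R1 + 5/3·R2.
R3 ← R3 + 6·R2.
R3 ← R3 / (4).
R1 ← R1 − 1·R3.
Rank is 3 with 4 unknowns, leaving x_4 free.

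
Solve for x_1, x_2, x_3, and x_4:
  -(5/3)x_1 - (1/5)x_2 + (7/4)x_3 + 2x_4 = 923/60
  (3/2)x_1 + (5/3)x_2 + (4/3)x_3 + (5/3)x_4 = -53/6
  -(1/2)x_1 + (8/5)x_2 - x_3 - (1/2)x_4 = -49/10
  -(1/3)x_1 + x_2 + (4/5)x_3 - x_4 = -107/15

x_1 = -5, x_2 = -4, x_3 = -1, x_4 = 4

Row-reduce the augmented matrix:
R1 ← R1 / (-5/3).
R2 ← R2 − 3/2·R1.
R3 ← R3 + 1/2·R1.
R4 ← R4 + 1/3·R1.
R2 ← R2 / (223/150).
R1 ← R1 − 3/25·R2.
R3 ← R3 − 83/50·R2.
R4 ← R4 − 26/25·R2.
R3 ← R3 / (-4257/892).
R1 ← R1 + 573/446·R3.
R2 ← R2 − 1745/892·R3.
R4 ← R4 + 7067/4460·R3.
R4 ← R4 / (-30859/14190).
R1 ← R1 + 67/473·R4.
R2 ← R2 − 835/2838·R4.
R3 ← R3 − 1478/1419·R4.
Reading off the reduced rows gives x_1 = -5, x_2 = -4, x_3 = -1, x_4 = 4.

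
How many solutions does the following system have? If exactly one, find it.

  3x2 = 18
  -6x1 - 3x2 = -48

x1 = 5, x2 = 6

Row-reduce the augmented matrix:
Swap R1 and R2.
R1 ← R1 / (-6).
R2 ← R2 / (3).
R1 ← R1 − 1/2·R2.
Reading off the reduced rows gives x1 = 5, x2 = 6.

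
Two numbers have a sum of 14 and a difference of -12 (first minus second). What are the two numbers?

first number: 1, second number: 13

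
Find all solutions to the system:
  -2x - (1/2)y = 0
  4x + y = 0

infinitely many solutions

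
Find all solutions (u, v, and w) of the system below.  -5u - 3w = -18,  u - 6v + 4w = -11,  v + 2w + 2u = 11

u = 3, v = 3, w = 1

Row-reduce the augmented matrix:
R1 ← R1 / (-5).
R2 ← R2 − 1·R1.
R3 ← R3 − 2·R1.
R2 ← R2 / (-6).
R3 ← R3 − 1·R2.
R3 ← R3 / (41/30).
R1 ← R1 − 3/5·R3.
R2 ← R2 + 17/30·R3.
Reading off the reduced rows gives u = 3, v = 3, w = 1.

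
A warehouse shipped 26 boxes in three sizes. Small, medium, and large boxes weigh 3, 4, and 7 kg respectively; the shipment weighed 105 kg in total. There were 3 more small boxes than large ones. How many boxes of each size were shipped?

Let s = small boxes, m = medium boxes, l = large boxes.
  s + m + l = 26
  3s + 4m + 7l = 105
  s - l = 3
Row-reduce the augmented matrix:
R2 ← R2 − 3·R1.
R3 ← R3 − 1·R1.
R1 ← R1 − 1·R2.
R3 ← R3 + 1·R2.
R3 ← R3 / (2).
R1 ← R1 + 3·R3.
R2 ← R2 − 4·R3.
Reading off the reduced rows gives s = 5, m = 19, l = 2.

small boxes: 5, medium boxes: 19, large boxes: 2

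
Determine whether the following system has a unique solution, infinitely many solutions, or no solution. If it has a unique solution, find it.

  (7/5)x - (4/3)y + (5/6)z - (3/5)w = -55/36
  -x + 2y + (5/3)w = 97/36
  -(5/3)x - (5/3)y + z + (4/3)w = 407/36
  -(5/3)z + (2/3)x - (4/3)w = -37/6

Row-reduce the augmented matrix:
R1 ← R1 / (7/5).
R2 ← R2 + 1·R1.
R3 ← R3 + 5/3·R1.
R4 ← R4 − 2/3·R1.
R2 ← R2 / (22/21).
R1 ← R1 + 20/21·R2.
R3 ← R3 + 205/63·R2.
R4 ← R4 − 40/63·R2.
R3 ← R3 / (169/44).
R1 ← R1 − 25/22·R3.
R2 ← R2 − 25/44·R3.
R4 ← R4 + 80/33·R3.
R4 ← R4 / (358/351).
R1 ← R1 + 73/117·R4.
R2 ← R2 − 61/117·R4.
R3 ← R3 − 136/117·R4.
Reading off the reduced rows gives x = -9/4, y = -2, z = 2/3, w = 8/3.

x = -9/4, y = -2, z = 2/3, w = 8/3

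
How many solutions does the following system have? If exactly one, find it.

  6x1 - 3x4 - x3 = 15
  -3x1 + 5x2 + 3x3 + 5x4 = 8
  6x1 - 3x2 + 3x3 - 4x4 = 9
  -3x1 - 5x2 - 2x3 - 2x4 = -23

Row-reduce:
R1 ← R1 / (6).
R2 ← R2 + 3·R1.
R3 ← R3 − 6·R1.
R4 ← R4 + 3·R1.
R2 ← R2 / (5).
R3 ← R3 + 3·R2.
R4 ← R4 + 5·R2.
R3 ← R3 / (11/2).
R1 ← R1 + 1/6·R3.
R2 ← R2 − 1/2·R3.
Rank is 3 with 4 unknowns, leaving x4 free.

infinitely many solutions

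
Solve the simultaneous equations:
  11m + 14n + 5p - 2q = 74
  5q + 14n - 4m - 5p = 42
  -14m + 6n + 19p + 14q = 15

Row-reduce:
R1 ← R1 / (11).
R2 ← R2 + 4·R1.
R3 ← R3 + 14·R1.
R2 ← R2 / (210/11).
R1 ← R1 − 14/11·R2.
R3 ← R3 − 262/11·R2.
R3 ← R3 / (88/3).
R1 ← R1 − 2/3·R3.
R2 ← R2 + 1/6·R3.
Rank is 3 with 4 unknowns, leaving q free.

infinitely many solutions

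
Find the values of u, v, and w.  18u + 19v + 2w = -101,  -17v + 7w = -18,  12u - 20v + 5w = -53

Row-reduce the augmented matrix:
R1 ← R1 / (18).
R3 ← R3 − 12·R1.
R2 ← R2 / (-17).
R1 ← R1 − 19/18·R2.
R3 ← R3 + 98/3·R2.
R3 ← R3 / (-499/51).
R1 ← R1 − 167/306·R3.
R2 ← R2 + 7/17·R3.
Reading off the reduced rows gives u = -4, v = -1, w = -5.

u = -4, v = -1, w = -5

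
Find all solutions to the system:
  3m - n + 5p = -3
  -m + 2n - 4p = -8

infinitely many solutions

Row-reduce:
R1 ← R1 / (3).
R2 ← R2 + 1·R1.
R2 ← R2 / (5/3).
R1 ← R1 + 1/3·R2.
Rank is 2 with 3 unknowns, leaving p free.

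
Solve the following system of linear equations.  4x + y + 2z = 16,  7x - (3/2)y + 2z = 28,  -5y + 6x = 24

Row-reduce:
R1 ← R1 / (4).
R2 ← R2 − 7·R1.
R3 ← R3 − 6·R1.
R2 ← R2 / (-13/4).
R1 ← R1 − 1/4·R2.
R3 ← R3 + 13/2·R2.
Rank is 2 with 3 unknowns, leaving z free.

infinitely many solutions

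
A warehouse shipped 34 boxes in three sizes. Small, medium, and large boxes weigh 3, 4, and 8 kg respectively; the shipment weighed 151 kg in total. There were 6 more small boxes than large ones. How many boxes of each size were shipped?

small boxes: 13, medium boxes: 14, large boxes: 7

Let s = small boxes, m = medium boxes, l = large boxes.
  s + m + l = 34
  3s + 4m + 8l = 151
  s - l = 6
Row-reduce the augmented matrix:
R2 ← R2 − 3·R1.
R3 ← R3 − 1·R1.
R1 ← R1 − 1·R2.
R3 ← R3 + 1·R2.
R3 ← R3 / (3).
R1 ← R1 + 4·R3.
R2 ← R2 − 5·R3.
Reading off the reduced rows gives s = 13, m = 14, l = 7.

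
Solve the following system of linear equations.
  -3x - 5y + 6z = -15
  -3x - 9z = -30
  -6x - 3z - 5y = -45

infinitely many solutions

Row-reduce:
R1 ← R1 / (-3).
R2 ← R2 + 3·R1.
R3 ← R3 + 6·R1.
R2 ← R2 / (5).
R1 ← R1 − 5/3·R2.
R3 ← R3 − 5·R2.
Rank is 2 with 3 unknowns, leaving z free.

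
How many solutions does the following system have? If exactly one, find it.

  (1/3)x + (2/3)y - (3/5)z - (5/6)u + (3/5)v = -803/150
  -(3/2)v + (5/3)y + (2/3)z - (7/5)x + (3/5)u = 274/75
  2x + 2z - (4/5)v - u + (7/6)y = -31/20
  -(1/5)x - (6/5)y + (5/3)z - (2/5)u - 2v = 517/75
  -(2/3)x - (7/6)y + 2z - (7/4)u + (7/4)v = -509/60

Row-reduce the augmented matrix:
R1 ← R1 / (1/3).
R2 ← R2 + 7/5·R1.
R3 ← R3 − 2·R1.
R4 ← R4 + 1/5·R1.
R5 ← R5 + 2/3·R1.
R2 ← R2 / (67/15).
R1 ← R1 − 2·R2.
R3 ← R3 + 17/6·R2.
R4 ← R4 + 4/5·R2.
R5 ← R5 − 1/6·R2.
R3 ← R3 / (8893/2010).
R1 ← R1 + 65/67·R3.
R2 ← R2 + 139/335·R3.
R4 ← R4 − 4898/5025·R3.
R5 ← R5 − 1747/2010·R3.
R4 ← R4 / (-33711/17786).
R1 ← R1 + 6472/8893·R4.
R2 ← R2 + 3972/8893·R4.
R3 ← R3 − 8685/17786·R4.
R5 ← R5 + 398357/106716·R4.
R5 ← R5 / (49463683/10113300).
R1 ← R1 − 1285141/1685550·R5.
R2 ← R2 − 7016/280925·R5.
R3 ← R3 + 113571/112370·R5.
R4 ← R4 − 280352/842775·R5.
Reading off the reduced rows gives x = 1/5, y = -3/2, z = 1/5, u = 3, v = -3.

x = 1/5, y = -3/2, z = 1/5, u = 3, v = -3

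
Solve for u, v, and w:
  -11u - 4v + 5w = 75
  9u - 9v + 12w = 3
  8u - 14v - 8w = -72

u = -5, v = 0, w = 4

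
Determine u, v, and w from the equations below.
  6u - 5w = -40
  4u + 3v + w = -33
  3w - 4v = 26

Row-reduce the augmented matrix:
R1 ← R1 / (6).
R2 ← R2 − 4·R1.
R2 ← R2 / (3).
R3 ← R3 + 4·R2.
R3 ← R3 / (79/9).
R1 ← R1 + 5/6·R3.
R2 ← R2 − 13/9·R3.
Reading off the reduced rows gives u = -5, v = -5, w = 2.

u = -5, v = -5, w = 2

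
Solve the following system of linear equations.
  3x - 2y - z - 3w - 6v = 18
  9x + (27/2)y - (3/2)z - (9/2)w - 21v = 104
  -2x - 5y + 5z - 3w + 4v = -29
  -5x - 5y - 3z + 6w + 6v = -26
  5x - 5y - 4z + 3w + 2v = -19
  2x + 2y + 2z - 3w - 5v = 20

no solution

Row-reduce:
R1 ← R1 / (3).
R2 ← R2 − 9·R1.
R3 ← R3 + 2·R1.
R4 ← R4 + 5·R1.
R5 ← R5 − 5·R1.
R6 ← R6 − 2·R1.
R2 ← R2 / (39/2).
R1 ← R1 + 2/3·R2.
R3 ← R3 + 19/3·R2.
R4 ← R4 + 25/3·R2.
R5 ← R5 + 5/3·R2.
R6 ← R6 − 10/3·R2.
R3 ← R3 / (188/39).
R1 ← R1 + 11/39·R3.
R2 ← R2 − 1/13·R3.
R4 ← R4 + 157/39·R3.
R5 ← R5 + 86/39·R3.
R6 ← R6 − 94/39·R3.
R4 ← R4 / (-3/94).
R1 ← R1 + 99/94·R4.
R2 ← R2 − 27/94·R4.
R3 ← R3 + 69/94·R4.
R5 ← R5 − 318/47·R4.
R5 ← R5 / (-1281).
R1 ← R1 − 199·R5.
R2 ← R2 + 55·R5.
R3 ← R3 − 140·R5.
R4 ← R4 − 191·R5.
Row 6 reduces to 0 = -1/6, a contradiction. The system is inconsistent.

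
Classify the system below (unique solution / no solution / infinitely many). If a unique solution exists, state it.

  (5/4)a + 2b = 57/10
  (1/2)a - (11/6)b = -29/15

Row-reduce the augmented matrix:
R1 ← R1 / (5/4).
R2 ← R2 − 1/2·R1.
R2 ← R2 / (-79/30).
R1 ← R1 − 8/5·R2.
Reading off the reduced rows gives a = 2, b = 8/5.

a = 2, b = 8/5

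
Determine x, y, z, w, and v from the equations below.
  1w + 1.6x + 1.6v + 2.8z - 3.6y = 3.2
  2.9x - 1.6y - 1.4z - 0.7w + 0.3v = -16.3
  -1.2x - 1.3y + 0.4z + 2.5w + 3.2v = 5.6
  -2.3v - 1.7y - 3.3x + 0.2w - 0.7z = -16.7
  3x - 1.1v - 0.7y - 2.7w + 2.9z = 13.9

x = -2, y = 4, z = 6, w = -4, v = 5

Row-reduce the augmented matrix:
R1 ← R1 / (8/5).
R2 ← R2 − 29/10·R1.
R3 ← R3 + 6/5·R1.
R4 ← R4 + 33/10·R1.
R5 ← R5 − 3·R1.
R2 ← R2 / (197/40).
R1 ← R1 + 9/4·R2.
R3 ← R3 + 4·R2.
R4 ← R4 + 73/8·R2.
R5 ← R5 − 121/20·R2.
R3 ← R3 / (-1087/394).
R1 ← R1 + 238/197·R3.
R2 ← R2 + 259/197·R3.
R4 ← R4 + 6818/985·R3.
R5 ← R5 − 1104/197·R3.
R4 ← R4 / (-117981/21740).
R1 ← R1 + 1144/1087·R4.
R2 ← R2 + 1181/1087·R4.
R3 ← R3 + 953/2174·R4.
R5 ← R5 − 4209/4348·R4.
R5 ← R5 / (267047/131090).
R1 ← R1 − 26105/39327·R5.
R2 ← R2 − 58052/196635·R5.
R3 ← R3 + 11276/196635·R5.
R4 ← R4 − 346336/196635·R5.
Reading off the reduced rows gives x = -2, y = 4, z = 6, w = -4, v = 5.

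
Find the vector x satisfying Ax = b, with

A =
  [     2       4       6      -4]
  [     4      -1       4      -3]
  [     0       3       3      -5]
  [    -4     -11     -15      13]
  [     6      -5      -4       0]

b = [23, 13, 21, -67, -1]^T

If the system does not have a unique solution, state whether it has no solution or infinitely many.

x_1 = 3/2, x_2 = 2, x_3 = 0, x_4 = -3

Row-reduce the augmented matrix:
R1 ← R1 / (2).
R2 ← R2 − 4·R1.
R4 ← R4 + 4·R1.
R5 ← R5 − 6·R1.
R2 ← R2 / (-9).
R1 ← R1 − 2·R2.
R3 ← R3 − 3·R2.
R4 ← R4 + 3·R2.
R5 ← R5 + 17·R2.
R3 ← R3 / (1/3).
R1 ← R1 − 11/9·R3.
R2 ← R2 − 8/9·R3.
R4 ← R4 + 1/3·R3.
R5 ← R5 + 62/9·R3.
Swap R4 and R5.
R4 ← R4 / (-199/3).
R1 ← R1 − 34/3·R4.
R2 ← R2 − 25/3·R4.
R3 ← R3 + 10·R4.
R5 reduces to 0 = 0, so the extra equation is consistent.
Reading off the reduced rows gives x_1 = 3/2, x_2 = 2, x_3 = 0, x_4 = -3.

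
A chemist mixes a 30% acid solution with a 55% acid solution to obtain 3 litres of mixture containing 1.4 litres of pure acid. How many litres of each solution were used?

litres of solution A: 1, litres of solution B: 2

Let a = litres of solution A, b = litres of solution B.
  a + b = 3
  (11/20)b + (3/10)a = 7/5
Row-reduce the augmented matrix:
R2 ← R2 − 3/10·R1.
R2 ← R2 / (1/4).
R1 ← R1 − 1·R2.
Reading off the reduced rows gives a = 1, b = 2.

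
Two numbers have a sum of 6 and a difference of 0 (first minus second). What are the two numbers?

first number: 3, second number: 3

Let x = first number, y = second number.
  x + y = 6
  x - y = 0
From equation 1: x = 6 − y.
Substitute into equation 2 and solve: y = 3.
Then x = 3.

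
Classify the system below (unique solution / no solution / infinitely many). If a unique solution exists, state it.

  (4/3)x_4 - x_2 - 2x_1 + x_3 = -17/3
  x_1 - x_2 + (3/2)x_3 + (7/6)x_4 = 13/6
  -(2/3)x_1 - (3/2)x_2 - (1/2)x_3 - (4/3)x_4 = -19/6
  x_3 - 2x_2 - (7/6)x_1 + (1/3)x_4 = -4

Row-reduce the augmented matrix:
R1 ← R1 / (-2).
R2 ← R2 − 1·R1.
R3 ← R3 + 2/3·R1.
R4 ← R4 + 7/6·R1.
R2 ← R2 / (-3/2).
R1 ← R1 − 1/2·R2.
R3 ← R3 + 7/6·R2.
R4 ← R4 + 17/12·R2.
R3 ← R3 / (-43/18).
R1 ← R1 − 1/6·R3.
R2 ← R2 + 4/3·R3.
R4 ← R4 + 53/36·R3.
R4 ← R4 / (-26/129).
R1 ← R1 + 12/43·R4.
R2 ← R2 − 73/129·R4.
R3 ← R3 − 173/129·R4.
Reading off the reduced rows gives x_1 = 2, x_2 = 2, x_3 = 3, x_4 = -2.

x_1 = 2, x_2 = 2, x_3 = 3, x_4 = -2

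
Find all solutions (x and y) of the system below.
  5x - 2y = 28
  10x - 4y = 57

no solution

Row-reduce:
R1 ← R1 / (5).
R2 ← R2 − 10·R1.
Row 2 reduces to 0 = 1, a contradiction. The system is inconsistent.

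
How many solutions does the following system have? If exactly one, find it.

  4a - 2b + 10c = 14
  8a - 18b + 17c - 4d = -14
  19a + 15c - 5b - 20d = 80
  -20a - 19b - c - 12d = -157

a = 5, b = 3, c = 0, d = 0

Row-reduce the augmented matrix:
R1 ← R1 / (4).
R2 ← R2 − 8·R1.
R3 ← R3 − 19·R1.
R4 ← R4 + 20·R1.
R2 ← R2 / (-14).
R1 ← R1 + 1/2·R2.
R3 ← R3 − 9/2·R2.
R4 ← R4 + 29·R2.
R3 ← R3 / (-937/28).
R1 ← R1 − 73/28·R3.
R2 ← R2 − 3/14·R3.
R4 ← R4 − 773/14·R3.
R4 ← R4 / (-36388/937).
R1 ← R1 + 1420/937·R4.
R2 ← R2 − 140/937·R4.
R3 ← R3 − 596/937·R4.
Reading off the reduced rows gives a = 5, b = 3, c = 0, d = 0.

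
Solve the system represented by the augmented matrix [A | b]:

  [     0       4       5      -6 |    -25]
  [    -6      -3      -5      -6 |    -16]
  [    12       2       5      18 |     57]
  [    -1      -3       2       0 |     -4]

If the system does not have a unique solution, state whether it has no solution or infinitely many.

infinitely many solutions

Row-reduce:
Swap R1 and R2.
R1 ← R1 / (-6).
R3 ← R3 − 12·R1.
R4 ← R4 + 1·R1.
R2 ← R2 / (4).
R1 ← R1 − 1/2·R2.
R3 ← R3 + 4·R2.
R4 ← R4 + 5/2·R2.
Swap R3 and R4.
R3 ← R3 / (143/24).
R1 ← R1 − 5/24·R3.
R2 ← R2 − 5/4·R3.
Rank is 3 with 4 unknowns, leaving x_4 free.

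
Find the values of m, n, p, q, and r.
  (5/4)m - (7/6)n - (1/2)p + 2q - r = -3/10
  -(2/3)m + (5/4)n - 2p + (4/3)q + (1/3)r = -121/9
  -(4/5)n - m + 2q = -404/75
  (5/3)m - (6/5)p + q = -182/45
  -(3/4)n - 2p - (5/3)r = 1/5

Row-reduce the augmented matrix:
R1 ← R1 / (5/4).
R2 ← R2 + 2/3·R1.
R3 ← R3 + 1·R1.
R4 ← R4 − 5/3·R1.
R2 ← R2 / (113/180).
R1 ← R1 + 14/15·R2.
R3 ← R3 + 26/15·R2.
R4 ← R4 − 14/9·R2.
R5 ← R5 + 3/4·R2.
R3 ← R3 / (-3762/565).
R1 ← R1 + 426/113·R3.
R2 ← R2 + 408/113·R3.
R4 ← R4 − 2872/565·R3.
R5 ← R5 + 532/113·R3.
R4 ← R4 / (607/3135).
R1 ← R1 + 130/209·R4.
R2 ← R2 + 360/209·R4.
R3 ← R3 + 321/209·R4.
R5 ← R5 + 48/11·R4.
R5 ← R5 / (92890/5463).
R1 ← R1 − 1352/607·R5.
R2 ← R2 − 13660/1821·R5.
R3 ← R3 − 35630/5463·R5.
R4 ← R4 − 7492/1821·R5.
Reading off the reduced rows gives m = 4/3, n = -8/5, p = 3, q = -8/3, r = -3.

m = 4/3, n = -8/5, p = 3, q = -8/3, r = -3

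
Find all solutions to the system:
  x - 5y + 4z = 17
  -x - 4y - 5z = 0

infinitely many solutions

Row-reduce:
R2 ← R2 + 1·R1.
R2 ← R2 / (-9).
R1 ← R1 + 5·R2.
Rank is 2 with 3 unknowns, leaving z free.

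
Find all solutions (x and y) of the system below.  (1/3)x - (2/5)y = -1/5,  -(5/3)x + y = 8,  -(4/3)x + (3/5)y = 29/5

no solution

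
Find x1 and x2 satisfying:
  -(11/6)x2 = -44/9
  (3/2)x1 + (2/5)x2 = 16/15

x1 = 0, x2 = 8/3

Row-reduce the augmented matrix:
Swap R1 and R2.
R1 ← R1 / (3/2).
R2 ← R2 / (-11/6).
R1 ← R1 − 4/15·R2.
Reading off the reduced rows gives x1 = 0, x2 = 8/3.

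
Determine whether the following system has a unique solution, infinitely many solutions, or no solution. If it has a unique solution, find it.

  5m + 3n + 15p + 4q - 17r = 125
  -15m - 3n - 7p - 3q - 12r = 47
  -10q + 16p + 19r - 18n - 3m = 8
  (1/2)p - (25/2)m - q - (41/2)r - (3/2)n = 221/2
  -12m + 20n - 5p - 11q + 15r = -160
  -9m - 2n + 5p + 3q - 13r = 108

no solution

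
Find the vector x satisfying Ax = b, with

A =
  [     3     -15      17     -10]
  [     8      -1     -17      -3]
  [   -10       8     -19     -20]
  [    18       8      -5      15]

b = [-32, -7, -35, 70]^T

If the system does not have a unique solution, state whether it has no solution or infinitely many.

Row-reduce the augmented matrix:
R1 ← R1 / (3).
R2 ← R2 − 8·R1.
R3 ← R3 + 10·R1.
R4 ← R4 − 18·R1.
R2 ← R2 / (39).
R1 ← R1 + 5·R2.
R3 ← R3 + 42·R2.
R4 ← R4 − 98·R2.
R3 ← R3 / (-383/13).
R1 ← R1 + 272/117·R3.
R2 ← R2 + 187/117·R3.
R4 ← R4 − 5807/117·R3.
R4 ← R4 / (-12019/383).
R1 ← R1 − 727/383·R4.
R2 ← R2 − 811/383·R4.
R3 ← R3 − 362/383·R4.
Reading off the reduced rows gives x_1 = 2, x_2 = 3, x_3 = 1, x_4 = 1.

x_1 = 2, x_2 = 3, x_3 = 1, x_4 = 1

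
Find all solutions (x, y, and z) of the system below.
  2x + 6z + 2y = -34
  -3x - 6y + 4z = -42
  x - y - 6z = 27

x = -4, y = 5, z = -6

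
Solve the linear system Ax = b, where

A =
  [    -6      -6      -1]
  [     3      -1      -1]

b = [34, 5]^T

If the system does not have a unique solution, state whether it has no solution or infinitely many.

Row-reduce:
R1 ← R1 / (-6).
R2 ← R2 − 3·R1.
R2 ← R2 / (-4).
R1 ← R1 − 1·R2.
Rank is 2 with 3 unknowns, leaving x_3 free.

infinitely many solutions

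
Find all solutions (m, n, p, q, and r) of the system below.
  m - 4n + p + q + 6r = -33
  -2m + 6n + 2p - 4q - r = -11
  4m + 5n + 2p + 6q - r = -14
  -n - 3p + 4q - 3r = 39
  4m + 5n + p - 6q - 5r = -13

Row-reduce the augmented matrix:
R2 ← R2 + 2·R1.
R3 ← R3 − 4·R1.
R5 ← R5 − 4·R1.
R2 ← R2 / (-2).
R1 ← R1 + 4·R2.
R3 ← R3 − 21·R2.
R4 ← R4 + 1·R2.
R5 ← R5 − 21·R2.
R3 ← R3 / (40).
R1 ← R1 + 7·R3.
R2 ← R2 + 2·R3.
R4 ← R4 + 5·R3.
R5 ← R5 − 39·R3.
R4 ← R4 / (21/8).
R1 ← R1 − 67/40·R4.
R2 ← R2 − 1/20·R4.
R3 ← R3 + 19/40·R4.
R5 ← R5 + 499/40·R4.
R5 ← R5 / (407/35).
R1 ← R1 + 137/70·R5.
R2 ← R2 + 36/35·R5.
R3 ← R3 − 97/35·R5.
R4 ← R4 − 15/14·R5.
Reading off the reduced rows gives m = -4, n = -1, p = -5, q = 2, r = -5.

m = -4, n = -1, p = -5, q = 2, r = -5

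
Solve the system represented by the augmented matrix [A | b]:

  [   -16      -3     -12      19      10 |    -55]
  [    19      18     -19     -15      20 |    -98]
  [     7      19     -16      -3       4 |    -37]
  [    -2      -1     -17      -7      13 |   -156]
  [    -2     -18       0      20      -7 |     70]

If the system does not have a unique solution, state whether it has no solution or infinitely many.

x_1 = 4, x_2 = 2, x_3 = 5, x_4 = 5, x_5 = -2

Row-reduce the augmented matrix:
R1 ← R1 / (-16).
R2 ← R2 − 19·R1.
R3 ← R3 − 7·R1.
R4 ← R4 + 2·R1.
R5 ← R5 + 2·R1.
R2 ← R2 / (231/16).
R1 ← R1 − 3/16·R2.
R3 ← R3 − 283/16·R2.
R4 ← R4 + 5/8·R2.
R5 ← R5 + 141/8·R2.
R3 ← R3 / (643/33).
R1 ← R1 − 13/11·R3.
R2 ← R2 + 76/33·R3.
R4 ← R4 + 559/33·R3.
R5 ← R5 + 430/11·R3.
R4 ← R4 / (-8027/643).
R1 ← R1 + 4708/4501·R4.
R2 ← R2 − 255/4501·R4.
R3 ← R3 + 913/4501·R4.
R5 ← R5 − 85194/4501·R4.
R5 ← R5 / (-2888433/56189).
R1 ← R1 − 109902/56189·R5.
R2 ← R2 + 83123/56189·R5.
R3 ← R3 + 76099/56189·R5.
R4 ← R4 − 8705/8027·R5.
Reading off the reduced rows gives x_1 = 4, x_2 = 2, x_3 = 5, x_4 = 5, x_5 = -2.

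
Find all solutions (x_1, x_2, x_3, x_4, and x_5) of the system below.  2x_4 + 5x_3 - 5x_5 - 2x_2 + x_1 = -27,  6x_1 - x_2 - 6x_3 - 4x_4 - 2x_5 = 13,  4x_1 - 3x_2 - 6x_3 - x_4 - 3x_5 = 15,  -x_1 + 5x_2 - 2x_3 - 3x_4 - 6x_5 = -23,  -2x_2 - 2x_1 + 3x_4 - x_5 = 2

infinitely many solutions

Row-reduce:
R2 ← R2 − 6·R1.
R3 ← R3 − 4·R1.
R4 ← R4 + 1·R1.
R5 ← R5 + 2·R1.
R2 ← R2 / (11).
R1 ← R1 + 2·R2.
R3 ← R3 − 5·R2.
R4 ← R4 − 3·R2.
R5 ← R5 + 6·R2.
R3 ← R3 / (-106/11).
R1 ← R1 + 17/11·R3.
R2 ← R2 + 36/11·R3.
R4 ← R4 − 141/11·R3.
R5 ← R5 + 106/11·R3.
R4 ← R4 / (113/106).
R1 ← R1 + 67/106·R4.
R2 ← R2 + 46/53·R4.
R3 ← R3 − 19/106·R4.
Rank is 4 with 5 unknowns, leaving x_5 free.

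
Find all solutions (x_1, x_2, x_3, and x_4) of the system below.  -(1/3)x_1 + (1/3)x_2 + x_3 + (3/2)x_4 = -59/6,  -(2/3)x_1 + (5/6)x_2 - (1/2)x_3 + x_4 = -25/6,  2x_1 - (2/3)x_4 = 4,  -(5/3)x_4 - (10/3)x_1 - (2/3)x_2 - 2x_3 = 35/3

infinitely many solutions

Row-reduce:
R1 ← R1 / (-1/3).
R2 ← R2 + 2/3·R1.
R3 ← R3 − 2·R1.
R4 ← R4 + 10/3·R1.
R2 ← R2 / (1/6).
R1 ← R1 + 1·R2.
R3 ← R3 − 2·R2.
R4 ← R4 + 4·R2.
R3 ← R3 / (36).
R1 ← R1 + 18·R3.
R2 ← R2 + 15·R3.
R4 ← R4 + 72·R3.
Rank is 3 with 4 unknowns, leaving x_4 free.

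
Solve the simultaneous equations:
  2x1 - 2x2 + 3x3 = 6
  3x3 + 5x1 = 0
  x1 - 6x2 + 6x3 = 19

Row-reduce:
R1 ← R1 / (2).
R2 ← R2 − 5·R1.
R3 ← R3 − 1·R1.
R2 ← R2 / (5).
R1 ← R1 + 1·R2.
R3 ← R3 + 5·R2.
Row 3 reduces to 0 = 1, a contradiction. The system is inconsistent.

no solution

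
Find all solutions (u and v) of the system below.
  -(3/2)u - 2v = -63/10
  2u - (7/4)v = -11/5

u = 1, v = 12/5

Row-reduce the augmented matrix:
R1 ← R1 / (-3/2).
R2 ← R2 − 2·R1.
R2 ← R2 / (-53/12).
R1 ← R1 − 4/3·R2.
Reading off the reduced rows gives u = 1, v = 12/5.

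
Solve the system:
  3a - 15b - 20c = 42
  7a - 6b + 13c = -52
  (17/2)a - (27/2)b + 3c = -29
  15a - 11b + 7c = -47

Row-reduce:
R1 ← R1 / (3).
R2 ← R2 − 7·R1.
R3 ← R3 − 17/2·R1.
R4 ← R4 − 15·R1.
R2 ← R2 / (29).
R1 ← R1 + 5·R2.
R3 ← R3 − 29·R2.
R4 ← R4 − 64·R2.
Swap R3 and R4.
R3 ← R3 / (-2147/87).
R1 ← R1 − 105/29·R3.
R2 ← R2 − 179/87·R3.
Row 4 reduces to 0 = 2, a contradiction. The system is inconsistent.

no solution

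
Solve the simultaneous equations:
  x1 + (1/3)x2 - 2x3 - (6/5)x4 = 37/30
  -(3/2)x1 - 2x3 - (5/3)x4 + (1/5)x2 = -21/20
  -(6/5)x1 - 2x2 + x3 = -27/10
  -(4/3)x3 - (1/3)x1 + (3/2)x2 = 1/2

x1 = 1, x2 = 1, x3 = 1/2, x4 = -3/4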